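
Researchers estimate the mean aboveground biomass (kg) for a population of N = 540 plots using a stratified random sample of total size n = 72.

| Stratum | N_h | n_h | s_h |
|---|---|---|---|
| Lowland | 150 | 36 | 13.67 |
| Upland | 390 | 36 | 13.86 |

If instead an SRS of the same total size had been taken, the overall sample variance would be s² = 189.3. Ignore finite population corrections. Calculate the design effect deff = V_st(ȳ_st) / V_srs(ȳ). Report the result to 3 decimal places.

V̂(ȳ_st) = Σ W_h² s_h²/n_h, with W_h = N_h/N and N = 540:
  stratum Lowland: (150/540)²·13.67²/36 = 0.400525
  stratum Upland: (390/540)²·13.86²/36 = 2.78334
V_st = 3.18386
V_srs = s²/n = 189.3/72 = 2.62917
deff = V_st / V_srs = 3.18386/2.62917 = 1.2110

deff ≈ 1.211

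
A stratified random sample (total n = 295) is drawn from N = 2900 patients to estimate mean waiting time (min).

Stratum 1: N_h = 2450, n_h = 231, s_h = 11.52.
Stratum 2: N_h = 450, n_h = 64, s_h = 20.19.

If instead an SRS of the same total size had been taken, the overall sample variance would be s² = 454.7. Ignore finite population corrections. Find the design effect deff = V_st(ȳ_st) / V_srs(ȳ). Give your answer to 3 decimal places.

deff ≈ 0.366

V̂(ȳ_st) = Σ W_h² s_h²/n_h, with W_h = N_h/N and N = 2900:
  stratum 1: (2450/2900)²·11.52²/231 = 0.410043
  stratum 2: (450/2900)²·20.19²/64 = 0.153363
V_st = 0.563406
V_srs = s²/n = 454.7/295 = 1.54136
deff = V_st / V_srs = 0.563406/1.54136 = 0.3655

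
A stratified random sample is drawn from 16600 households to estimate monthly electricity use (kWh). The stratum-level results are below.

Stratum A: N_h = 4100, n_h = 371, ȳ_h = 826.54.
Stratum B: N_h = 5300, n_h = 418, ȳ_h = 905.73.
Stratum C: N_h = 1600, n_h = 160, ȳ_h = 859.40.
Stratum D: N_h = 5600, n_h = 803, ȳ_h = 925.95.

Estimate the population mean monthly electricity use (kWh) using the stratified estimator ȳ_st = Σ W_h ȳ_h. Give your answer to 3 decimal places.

ȳ_st ≈ 888.527

N = Σ N_h = 16600. Stratum weights W_h = N_h/N.
ȳ_st = (4100·826.54 + 5300·905.73 + 1600·859.40 + 5600·925.95) / 16600 = 888.52669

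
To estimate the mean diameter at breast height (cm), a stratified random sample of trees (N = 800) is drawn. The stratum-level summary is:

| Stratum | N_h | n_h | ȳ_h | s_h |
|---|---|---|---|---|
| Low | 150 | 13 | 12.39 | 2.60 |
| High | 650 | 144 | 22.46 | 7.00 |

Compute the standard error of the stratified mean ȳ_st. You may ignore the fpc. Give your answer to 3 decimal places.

V̂(ȳ_st) = Σ W_h² s_h²/n_h, with W_h = N_h/N and N = 800:
  stratum Low: (150/800)²·2.60²/13 = 0.0182813
  stratum High: (650/800)²·7.00²/144 = 0.224637
V̂(ȳ_st) = 0.242918
SE(ȳ_st) = √0.242918 = 0.492867

SE(ȳ_st) ≈ 0.493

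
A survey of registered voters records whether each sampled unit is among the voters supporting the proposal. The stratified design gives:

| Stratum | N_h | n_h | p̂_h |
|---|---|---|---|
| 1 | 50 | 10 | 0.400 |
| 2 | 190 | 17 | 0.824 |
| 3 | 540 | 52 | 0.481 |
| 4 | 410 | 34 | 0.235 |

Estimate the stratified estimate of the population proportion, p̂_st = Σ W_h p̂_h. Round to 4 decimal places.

p̂_st ≈ 0.4476

N = 1190; stratum weights W_h = N_h/N.
p̂_st = Σ W_h p̂_h = (50·0.400 + 190·0.824 + 540·0.481 + 410·0.235)/1190 = 0.44761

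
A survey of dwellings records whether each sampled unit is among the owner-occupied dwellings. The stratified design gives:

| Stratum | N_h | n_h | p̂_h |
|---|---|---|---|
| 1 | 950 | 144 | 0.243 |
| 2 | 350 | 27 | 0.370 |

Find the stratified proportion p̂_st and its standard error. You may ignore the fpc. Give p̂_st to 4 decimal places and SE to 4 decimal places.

N = 1300; stratum weights W_h = N_h/N.
p̂_st = Σ W_h p̂_h = (950·0.243 + 350·0.370)/1300 = 0.27719
V̂(p̂_st) = Σ W_h² p̂_h(1−p̂_h)/(n_h−1):
  stratum 1: (950/1300)²·0.243·0.757/143 = 0.000686952
  stratum 2: (350/1300)²·0.370·0.630/26 = 0.000649858
V̂(p̂_st) = 0.00133681; SE = √V̂ = 0.0365624

p̂_st ≈ 0.2772, SE ≈ 0.0366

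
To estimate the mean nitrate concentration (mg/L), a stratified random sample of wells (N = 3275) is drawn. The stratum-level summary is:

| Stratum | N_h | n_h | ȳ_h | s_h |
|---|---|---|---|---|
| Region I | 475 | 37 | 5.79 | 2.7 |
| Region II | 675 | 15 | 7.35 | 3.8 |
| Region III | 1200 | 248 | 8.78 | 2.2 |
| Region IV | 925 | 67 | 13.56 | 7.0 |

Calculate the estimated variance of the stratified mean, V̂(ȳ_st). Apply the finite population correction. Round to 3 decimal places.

V̂(ȳ_st) = Σ W_h² (1 − n_h/N_h) s_h²/n_h, with W_h = N_h/N and N = 3275:
  stratum Region I: (475/3275)²·(1 − 37/475)·2.7²/37 = 0.00382183
  stratum Region II: (675/3275)²·(1 − 15/675)·3.8²/15 = 0.0399854
  stratum Region III: (1200/3275)²·(1 − 248/1200)·2.2²/248 = 0.00207869
  stratum Region IV: (925/3275)²·(1 − 67/925)·7.0²/67 = 0.0541162
V̂(ȳ_st) = 0.100002

V̂(ȳ_st) ≈ 0.100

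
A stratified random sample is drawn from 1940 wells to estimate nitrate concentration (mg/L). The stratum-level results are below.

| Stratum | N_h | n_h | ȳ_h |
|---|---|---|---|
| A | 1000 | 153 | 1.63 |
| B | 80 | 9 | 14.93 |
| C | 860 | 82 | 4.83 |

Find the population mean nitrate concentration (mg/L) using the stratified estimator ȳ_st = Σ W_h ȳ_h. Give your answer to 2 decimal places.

ȳ_st ≈ 3.60

N = Σ N_h = 1940. Stratum weights W_h = N_h/N.
ȳ_st = (1000·1.63 + 80·14.93 + 860·4.83) / 1940 = 3.5970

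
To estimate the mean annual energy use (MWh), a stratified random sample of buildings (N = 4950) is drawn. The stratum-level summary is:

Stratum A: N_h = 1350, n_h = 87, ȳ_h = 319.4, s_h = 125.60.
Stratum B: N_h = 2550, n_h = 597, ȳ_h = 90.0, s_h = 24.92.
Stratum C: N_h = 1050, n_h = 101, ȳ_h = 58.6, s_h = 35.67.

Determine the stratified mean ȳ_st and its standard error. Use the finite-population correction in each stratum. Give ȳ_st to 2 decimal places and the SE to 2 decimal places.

ȳ_st ≈ 145.90, SE ≈ 3.65

ȳ_st = Σ W_h ȳ_h = (1350·319.4 + 2550·90.0 + 1050·58.6)/4950 = 145.90303
V̂(ȳ_st) = Σ W_h² (1 − n_h/N_h) s_h²/n_h, with W_h = N_h/N and N = 4950:
  stratum A: (1350/4950)²·(1 − 87/1350)·125.60²/87 = 12.6179
  stratum B: (2550/4950)²·(1 − 597/2550)·24.92²/597 = 0.211424
  stratum C: (1050/4950)²·(1 − 101/1050)·35.67²/101 = 0.512307
V̂(ȳ_st) = 13.3416
SE(ȳ_st) = √13.3416 = 3.65262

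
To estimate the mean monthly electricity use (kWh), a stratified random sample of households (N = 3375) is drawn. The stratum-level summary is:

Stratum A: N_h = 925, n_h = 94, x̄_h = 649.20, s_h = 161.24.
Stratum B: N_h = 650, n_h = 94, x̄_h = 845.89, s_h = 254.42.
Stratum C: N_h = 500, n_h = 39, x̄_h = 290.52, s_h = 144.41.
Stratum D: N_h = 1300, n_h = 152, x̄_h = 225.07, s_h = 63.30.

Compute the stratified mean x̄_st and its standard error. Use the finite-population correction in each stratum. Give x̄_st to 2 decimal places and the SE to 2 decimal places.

x̄_st ≈ 470.57, SE ≈ 7.40

x̄_st = Σ W_h x̄_h = (925·649.20 + 650·845.89 + 500·290.52 + 1300·225.07)/3375 = 470.57467
V̂(x̄_st) = Σ W_h² (1 − n_h/N_h) s_h²/n_h, with W_h = N_h/N and N = 3375:
  stratum A: (925/3375)²·(1 − 94/925)·161.24²/94 = 18.6644
  stratum B: (650/3375)²·(1 − 94/650)·254.42²/94 = 21.8482
  stratum C: (500/3375)²·(1 − 39/500)·144.41²/39 = 10.8206
  stratum D: (1300/3375)²·(1 − 152/1300)·63.30²/152 = 3.45383
V̂(x̄_st) = 54.787
SE(x̄_st) = √54.787 = 7.40183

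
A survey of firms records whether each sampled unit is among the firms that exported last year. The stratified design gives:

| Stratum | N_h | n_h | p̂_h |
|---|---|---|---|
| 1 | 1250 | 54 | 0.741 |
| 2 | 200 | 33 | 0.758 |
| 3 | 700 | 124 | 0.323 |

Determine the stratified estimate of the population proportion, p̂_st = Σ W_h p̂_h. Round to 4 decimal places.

p̂_st ≈ 0.6065

N = 2150; stratum weights W_h = N_h/N.
p̂_st = Σ W_h p̂_h = (1250·0.741 + 200·0.758 + 700·0.323)/2150 = 0.60649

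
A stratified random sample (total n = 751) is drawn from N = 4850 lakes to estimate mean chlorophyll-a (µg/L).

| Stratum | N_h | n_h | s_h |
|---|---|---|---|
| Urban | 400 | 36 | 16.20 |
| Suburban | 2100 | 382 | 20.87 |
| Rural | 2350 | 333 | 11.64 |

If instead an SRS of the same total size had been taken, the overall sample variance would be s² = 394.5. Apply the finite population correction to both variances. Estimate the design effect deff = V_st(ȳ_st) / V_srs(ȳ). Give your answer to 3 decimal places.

V̂(ȳ_st) = Σ W_h² (1 − n_h/N_h) s_h²/n_h, with W_h = N_h/N and N = 4850:
  stratum Urban: (400/4850)²·(1 − 36/400)·16.20²/36 = 0.0451238
  stratum Suburban: (2100/4850)²·(1 − 382/2100)·20.87²/382 = 0.17488
  stratum Rural: (2350/4850)²·(1 − 333/2350)·11.64²/333 = 0.0819883
V_st = 0.301992
V_srs = (1 − 751/4850)·394.5/751 = 0.443959
deff = V_st / V_srs = 0.301992/0.443959 = 0.6802

deff ≈ 0.680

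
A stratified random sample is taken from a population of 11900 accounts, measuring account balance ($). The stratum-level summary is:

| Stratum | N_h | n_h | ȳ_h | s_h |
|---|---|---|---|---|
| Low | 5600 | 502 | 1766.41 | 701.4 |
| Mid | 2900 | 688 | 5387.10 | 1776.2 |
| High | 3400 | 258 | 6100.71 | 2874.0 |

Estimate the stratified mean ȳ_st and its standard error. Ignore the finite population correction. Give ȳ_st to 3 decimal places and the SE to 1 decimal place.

ȳ_st ≈ 3887.134, SE ≈ 55.7

ȳ_st = Σ W_h ȳ_h = (5600·1766.41 + 2900·5387.10 + 3400·6100.71)/11900 = 3887.13445
V̂(ȳ_st) = Σ W_h² s_h²/n_h, with W_h = N_h/N and N = 11900:
  stratum Low: (5600/11900)²·701.4²/502 = 217.025
  stratum Mid: (2900/11900)²·1776.2²/688 = 272.331
  stratum High: (3400/11900)²·2874.0²/258 = 2613.47
V̂(ȳ_st) = 3102.83
SE(ȳ_st) = √3102.83 = 55.703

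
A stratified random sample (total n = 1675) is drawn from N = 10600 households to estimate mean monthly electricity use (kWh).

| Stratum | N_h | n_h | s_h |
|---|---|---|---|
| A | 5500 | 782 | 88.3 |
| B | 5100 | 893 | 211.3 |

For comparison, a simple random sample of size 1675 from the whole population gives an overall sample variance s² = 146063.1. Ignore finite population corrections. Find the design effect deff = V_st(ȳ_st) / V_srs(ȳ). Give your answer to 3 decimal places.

deff ≈ 0.164

V̂(ȳ_st) = Σ W_h² s_h²/n_h, with W_h = N_h/N and N = 10600:
  stratum A: (5500/10600)²·88.3²/782 = 2.68428
  stratum B: (5100/10600)²·211.3²/893 = 11.5738
V_st = 14.2581
V_srs = s²/n = 146063.1/1675 = 87.2019
deff = V_st / V_srs = 14.2581/87.2019 = 0.1635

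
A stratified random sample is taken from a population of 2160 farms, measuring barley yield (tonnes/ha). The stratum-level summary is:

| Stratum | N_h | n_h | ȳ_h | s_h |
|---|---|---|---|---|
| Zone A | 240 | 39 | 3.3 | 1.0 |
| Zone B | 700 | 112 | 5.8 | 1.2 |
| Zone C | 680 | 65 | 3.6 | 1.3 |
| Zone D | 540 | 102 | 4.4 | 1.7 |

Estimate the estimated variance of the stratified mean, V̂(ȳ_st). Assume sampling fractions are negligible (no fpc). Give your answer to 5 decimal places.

V̂(ȳ_st) ≈ 0.00601

V̂(ȳ_st) = Σ W_h² s_h²/n_h, with W_h = N_h/N and N = 2160:
  stratum Zone A: (240/2160)²·1.0²/39 = 0.000316556
  stratum Zone B: (700/2160)²·1.2²/112 = 0.00135031
  stratum Zone C: (680/2160)²·1.3²/65 = 0.00257682
  stratum Zone D: (540/2160)²·1.7²/102 = 0.00177083
V̂(ȳ_st) = 0.00601452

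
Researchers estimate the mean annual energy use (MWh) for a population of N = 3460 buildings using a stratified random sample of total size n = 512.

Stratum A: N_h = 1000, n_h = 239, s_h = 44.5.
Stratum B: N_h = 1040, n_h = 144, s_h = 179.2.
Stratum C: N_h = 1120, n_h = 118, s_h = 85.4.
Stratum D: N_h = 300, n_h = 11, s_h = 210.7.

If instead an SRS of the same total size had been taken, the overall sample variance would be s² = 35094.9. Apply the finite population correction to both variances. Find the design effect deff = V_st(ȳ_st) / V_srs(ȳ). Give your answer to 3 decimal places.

V̂(ȳ_st) = Σ W_h² (1 − n_h/N_h) s_h²/n_h, with W_h = N_h/N and N = 3460:
  stratum A: (1000/3460)²·(1 − 239/1000)·44.5²/239 = 0.526689
  stratum B: (1040/3460)²·(1 − 144/1040)·179.2²/144 = 17.3581
  stratum C: (1120/3460)²·(1 − 118/1120)·85.4²/118 = 5.79385
  stratum D: (300/3460)²·(1 − 11/300)·210.7²/11 = 29.2283
V_st = 52.9069
V_srs = (1 − 512/3460)·35094.9/512 = 58.4017
deff = V_st / V_srs = 52.9069/58.4017 = 0.9059

deff ≈ 0.906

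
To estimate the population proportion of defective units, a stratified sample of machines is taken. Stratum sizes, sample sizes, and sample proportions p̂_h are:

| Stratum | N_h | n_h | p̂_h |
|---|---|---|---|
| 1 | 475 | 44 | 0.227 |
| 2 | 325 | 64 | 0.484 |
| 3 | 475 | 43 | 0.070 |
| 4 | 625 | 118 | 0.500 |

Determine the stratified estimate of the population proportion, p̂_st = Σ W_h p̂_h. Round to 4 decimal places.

p̂_st ≈ 0.3215

N = 1900; stratum weights W_h = N_h/N.
p̂_st = Σ W_h p̂_h = (475·0.227 + 325·0.484 + 475·0.070 + 625·0.500)/1900 = 0.32151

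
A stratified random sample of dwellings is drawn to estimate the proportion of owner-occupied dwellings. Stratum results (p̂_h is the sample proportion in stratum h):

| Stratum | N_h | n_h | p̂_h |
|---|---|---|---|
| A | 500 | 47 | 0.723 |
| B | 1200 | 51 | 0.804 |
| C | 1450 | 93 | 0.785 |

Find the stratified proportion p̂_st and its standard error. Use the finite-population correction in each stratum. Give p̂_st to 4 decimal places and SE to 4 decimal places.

N = 3150; stratum weights W_h = N_h/N.
p̂_st = Σ W_h p̂_h = (500·0.723 + 1200·0.804 + 1450·0.785)/3150 = 0.78240
V̂(p̂_st) = Σ W_h² (1 − n_h/N_h) p̂_h(1−p̂_h)/(n_h−1):
  stratum A: (500/3150)²·(1 − 47/500)·0.723·0.277/46 = 9.93819e-05
  stratum B: (1200/3150)²·(1 − 51/1200)·0.804·0.196/50 = 0.000437948
  stratum C: (1450/3150)²·(1 − 93/1450)·0.785·0.215/92 = 0.000363787
V̂(p̂_st) = 0.000901117; SE = √V̂ = 0.0300186

p̂_st ≈ 0.7824, SE ≈ 0.0300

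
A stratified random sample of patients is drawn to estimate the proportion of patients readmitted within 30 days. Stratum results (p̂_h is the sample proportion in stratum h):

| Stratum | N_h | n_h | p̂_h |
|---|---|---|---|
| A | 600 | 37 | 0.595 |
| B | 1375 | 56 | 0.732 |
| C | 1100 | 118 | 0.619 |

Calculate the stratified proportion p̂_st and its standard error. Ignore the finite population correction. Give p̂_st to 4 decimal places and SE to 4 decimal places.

p̂_st ≈ 0.6648, SE ≈ 0.0350

N = 3075; stratum weights W_h = N_h/N.
p̂_st = Σ W_h p̂_h = (600·0.595 + 1375·0.732 + 1100·0.619)/3075 = 0.66485
V̂(p̂_st) = Σ W_h² p̂_h(1−p̂_h)/(n_h−1):
  stratum A: (600/3075)²·0.595·0.405/36 = 0.000254848
  stratum B: (1375/3075)²·0.732·0.268/55 = 0.000713179
  stratum C: (1100/3075)²·0.619·0.381/117 = 0.000257944
V̂(p̂_st) = 0.00122597; SE = √V̂ = 0.0350139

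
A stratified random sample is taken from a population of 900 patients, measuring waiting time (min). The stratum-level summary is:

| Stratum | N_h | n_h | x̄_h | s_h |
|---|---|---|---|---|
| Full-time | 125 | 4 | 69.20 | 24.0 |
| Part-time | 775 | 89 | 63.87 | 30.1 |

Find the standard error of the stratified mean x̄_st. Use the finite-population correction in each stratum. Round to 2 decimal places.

SE(x̄_st) ≈ 3.06

V̂(x̄_st) = Σ W_h² (1 − n_h/N_h) s_h²/n_h, with W_h = N_h/N and N = 900:
  stratum Full-time: (125/900)²·(1 − 4/125)·24.0²/4 = 2.68889
  stratum Part-time: (775/900)²·(1 − 89/775)·30.1²/89 = 6.68165
V̂(x̄_st) = 9.37054
SE(x̄_st) = √9.37054 = 3.06113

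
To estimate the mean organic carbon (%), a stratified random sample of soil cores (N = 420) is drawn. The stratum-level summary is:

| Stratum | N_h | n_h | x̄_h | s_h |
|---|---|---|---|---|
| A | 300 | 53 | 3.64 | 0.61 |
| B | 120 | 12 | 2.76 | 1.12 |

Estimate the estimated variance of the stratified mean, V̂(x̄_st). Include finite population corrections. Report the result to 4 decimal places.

V̂(x̄_st) = Σ W_h² (1 − n_h/N_h) s_h²/n_h, with W_h = N_h/N and N = 420:
  stratum A: (300/420)²·(1 − 53/300)·0.61²/53 = 0.00294919
  stratum B: (120/420)²·(1 − 12/120)·1.12²/12 = 0.00768
V̂(x̄_st) = 0.0106292

V̂(x̄_st) ≈ 0.0106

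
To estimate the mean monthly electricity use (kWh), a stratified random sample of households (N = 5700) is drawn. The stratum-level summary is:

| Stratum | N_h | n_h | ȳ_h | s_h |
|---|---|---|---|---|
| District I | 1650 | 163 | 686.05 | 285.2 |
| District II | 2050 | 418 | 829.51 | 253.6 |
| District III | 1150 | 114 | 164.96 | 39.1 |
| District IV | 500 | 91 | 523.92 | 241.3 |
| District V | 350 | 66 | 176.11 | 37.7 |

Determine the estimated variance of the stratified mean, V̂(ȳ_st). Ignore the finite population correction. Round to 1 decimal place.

V̂(ȳ_st) ≈ 67.3

V̂(ȳ_st) = Σ W_h² s_h²/n_h, with W_h = N_h/N and N = 5700:
  stratum District I: (1650/5700)²·285.2²/163 = 41.8148
  stratum District II: (2050/5700)²·253.6²/418 = 19.9012
  stratum District III: (1150/5700)²·39.1²/114 = 0.545877
  stratum District IV: (500/5700)²·241.3²/91 = 4.92338
  stratum District V: (350/5700)²·37.7²/66 = 0.0811942
V̂(ȳ_st) = 67.2665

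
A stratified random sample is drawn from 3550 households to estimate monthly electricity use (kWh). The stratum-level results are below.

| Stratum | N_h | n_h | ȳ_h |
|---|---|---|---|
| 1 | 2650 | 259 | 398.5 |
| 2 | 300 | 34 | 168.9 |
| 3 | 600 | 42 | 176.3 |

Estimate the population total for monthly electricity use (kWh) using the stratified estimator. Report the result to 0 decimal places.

τ̂_st = Σ N_h ȳ_h = 2650·398.5 + 300·168.9 + 600·176.3 = 1212475

τ̂_st ≈ 1212475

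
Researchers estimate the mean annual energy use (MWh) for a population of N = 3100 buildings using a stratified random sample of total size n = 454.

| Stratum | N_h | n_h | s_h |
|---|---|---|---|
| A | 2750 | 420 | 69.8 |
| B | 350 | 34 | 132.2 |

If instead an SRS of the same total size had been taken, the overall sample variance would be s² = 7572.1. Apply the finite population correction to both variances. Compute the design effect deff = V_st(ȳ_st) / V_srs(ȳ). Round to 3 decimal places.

V̂(ȳ_st) = Σ W_h² (1 − n_h/N_h) s_h²/n_h, with W_h = N_h/N and N = 3100:
  stratum A: (2750/3100)²·(1 − 420/2750)·69.8²/420 = 7.7344
  stratum B: (350/3100)²·(1 − 34/350)·132.2²/34 = 5.91583
V_st = 13.6502
V_srs = (1 − 454/3100)·7572.1/454 = 14.236
deff = V_st / V_srs = 13.6502/14.236 = 0.9589

deff ≈ 0.959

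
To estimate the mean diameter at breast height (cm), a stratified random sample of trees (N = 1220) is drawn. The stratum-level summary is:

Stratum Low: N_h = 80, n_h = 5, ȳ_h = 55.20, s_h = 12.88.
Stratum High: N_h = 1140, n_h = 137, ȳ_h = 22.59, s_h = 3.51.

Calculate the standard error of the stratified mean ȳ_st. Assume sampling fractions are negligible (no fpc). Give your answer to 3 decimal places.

V̂(ȳ_st) = Σ W_h² s_h²/n_h, with W_h = N_h/N and N = 1220:
  stratum Low: (80/1220)²·12.88²/5 = 0.142667
  stratum High: (1140/1220)²·3.51²/137 = 0.0785206
V̂(ȳ_st) = 0.221187
SE(ȳ_st) = √0.221187 = 0.470305

SE(ȳ_st) ≈ 0.470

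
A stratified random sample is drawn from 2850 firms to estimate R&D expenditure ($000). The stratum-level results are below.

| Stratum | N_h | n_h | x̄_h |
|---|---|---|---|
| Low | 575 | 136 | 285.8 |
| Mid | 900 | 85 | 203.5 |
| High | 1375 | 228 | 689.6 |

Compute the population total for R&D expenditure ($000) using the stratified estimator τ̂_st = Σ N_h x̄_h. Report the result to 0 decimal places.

τ̂_st = Σ N_h x̄_h = 575·285.8 + 900·203.5 + 1375·689.6 = 1295685

τ̂_st ≈ 1295685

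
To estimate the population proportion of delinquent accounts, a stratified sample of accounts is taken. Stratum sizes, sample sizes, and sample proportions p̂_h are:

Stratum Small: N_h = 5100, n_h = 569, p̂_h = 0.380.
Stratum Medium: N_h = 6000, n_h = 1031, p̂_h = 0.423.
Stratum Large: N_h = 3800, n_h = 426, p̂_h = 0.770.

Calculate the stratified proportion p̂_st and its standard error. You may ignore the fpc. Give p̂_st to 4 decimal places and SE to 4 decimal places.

p̂_st ≈ 0.4968, SE ≈ 0.0107

N = 14900; stratum weights W_h = N_h/N.
p̂_st = Σ W_h p̂_h = (5100·0.380 + 6000·0.423 + 3800·0.770)/14900 = 0.49678
V̂(p̂_st) = Σ W_h² p̂_h(1−p̂_h)/(n_h−1):
  stratum Small: (5100/14900)²·0.380·0.620/568 = 4.85954e-05
  stratum Medium: (6000/14900)²·0.423·0.577/1030 = 3.84246e-05
  stratum Large: (3800/14900)²·0.770·0.230/425 = 2.71034e-05
V̂(p̂_st) = 0.000114123; SE = √V̂ = 0.0106829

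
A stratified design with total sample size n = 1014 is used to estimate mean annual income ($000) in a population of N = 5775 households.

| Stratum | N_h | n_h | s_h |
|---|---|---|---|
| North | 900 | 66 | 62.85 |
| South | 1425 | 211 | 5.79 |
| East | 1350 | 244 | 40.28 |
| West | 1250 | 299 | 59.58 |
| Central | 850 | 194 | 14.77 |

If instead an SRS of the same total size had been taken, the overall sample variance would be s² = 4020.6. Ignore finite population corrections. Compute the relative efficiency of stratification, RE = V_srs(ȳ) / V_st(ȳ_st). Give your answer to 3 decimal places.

RE ≈ 1.647

V̂(ȳ_st) = Σ W_h² s_h²/n_h, with W_h = N_h/N and N = 5775:
  stratum North: (900/5775)²·62.85²/66 = 1.45361
  stratum South: (1425/5775)²·5.79²/211 = 0.00967387
  stratum East: (1350/5775)²·40.28²/244 = 0.363373
  stratum West: (1250/5775)²·59.58²/299 = 0.556219
  stratum Central: (850/5775)²·14.77²/194 = 0.0243609
V_st = 2.40724
V_srs = s²/n = 4020.6/1014 = 3.96509
Relative efficiency = V_srs / V_st = 3.96509/2.40724 = 1.6472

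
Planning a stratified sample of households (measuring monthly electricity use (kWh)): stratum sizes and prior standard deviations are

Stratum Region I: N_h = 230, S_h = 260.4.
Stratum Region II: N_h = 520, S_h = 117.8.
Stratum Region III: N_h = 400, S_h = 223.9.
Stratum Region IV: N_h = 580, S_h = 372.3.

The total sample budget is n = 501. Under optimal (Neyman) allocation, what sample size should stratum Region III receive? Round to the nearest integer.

Neyman allocation: n_h = n · N_h S_h / Σ N_i S_i, with n = 501.
  stratum Region I: N_h·S_h = 230·260.4 = 59892.00
  stratum Region II: N_h·S_h = 520·117.8 = 61256.00
  stratum Region III: N_h·S_h = 400·223.9 = 89560.00
  stratum Region IV: N_h·S_h = 580·372.3 = 215934.00
Σ N_h S_h = 426642.00
n for stratum Region III = 501·89560.00/426642.00 = 105.169 → 105

105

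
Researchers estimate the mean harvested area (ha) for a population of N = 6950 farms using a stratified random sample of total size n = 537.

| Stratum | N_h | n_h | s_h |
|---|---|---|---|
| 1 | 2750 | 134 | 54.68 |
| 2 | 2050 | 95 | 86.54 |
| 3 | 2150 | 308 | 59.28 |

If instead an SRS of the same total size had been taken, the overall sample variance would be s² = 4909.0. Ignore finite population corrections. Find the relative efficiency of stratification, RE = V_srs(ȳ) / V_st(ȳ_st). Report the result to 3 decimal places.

RE ≈ 0.799

V̂(ȳ_st) = Σ W_h² s_h²/n_h, with W_h = N_h/N and N = 6950:
  stratum 1: (2750/6950)²·54.68²/134 = 3.4934
  stratum 2: (2050/6950)²·86.54²/95 = 6.8588
  stratum 3: (2150/6950)²·59.28²/308 = 1.09188
V_st = 11.4441
V_srs = s²/n = 4909.0/537 = 9.14153
Relative efficiency = V_srs / V_st = 9.14153/11.4441 = 0.7988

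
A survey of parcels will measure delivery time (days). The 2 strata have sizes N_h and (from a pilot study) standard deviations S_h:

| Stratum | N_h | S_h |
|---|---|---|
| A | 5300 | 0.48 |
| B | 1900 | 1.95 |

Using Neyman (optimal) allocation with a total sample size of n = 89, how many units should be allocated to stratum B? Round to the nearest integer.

53

Neyman allocation: n_h = n · N_h S_h / Σ N_i S_i, with n = 89.
  stratum A: N_h·S_h = 5300·0.48 = 2544.00
  stratum B: N_h·S_h = 1900·1.95 = 3705.00
Σ N_h S_h = 6249.00
n for stratum B = 89·3705.00/6249.00 = 52.768 → 53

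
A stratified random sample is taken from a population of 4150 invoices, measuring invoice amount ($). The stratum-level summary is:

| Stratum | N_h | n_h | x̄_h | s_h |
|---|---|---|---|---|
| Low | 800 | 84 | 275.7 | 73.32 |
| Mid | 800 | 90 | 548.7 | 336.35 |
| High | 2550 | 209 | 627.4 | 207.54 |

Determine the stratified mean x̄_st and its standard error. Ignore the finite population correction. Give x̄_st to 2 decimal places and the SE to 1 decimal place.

x̄_st ≈ 544.43, SE ≈ 11.3

x̄_st = Σ W_h x̄_h = (800·275.7 + 800·548.7 + 2550·627.4)/4150 = 544.43133
V̂(x̄_st) = Σ W_h² s_h²/n_h, with W_h = N_h/N and N = 4150:
  stratum Low: (800/4150)²·73.32²/84 = 2.37821
  stratum Mid: (800/4150)²·336.35²/90 = 46.7115
  stratum High: (2550/4150)²·207.54²/209 = 77.8111
V̂(x̄_st) = 126.901
SE(x̄_st) = √126.901 = 11.265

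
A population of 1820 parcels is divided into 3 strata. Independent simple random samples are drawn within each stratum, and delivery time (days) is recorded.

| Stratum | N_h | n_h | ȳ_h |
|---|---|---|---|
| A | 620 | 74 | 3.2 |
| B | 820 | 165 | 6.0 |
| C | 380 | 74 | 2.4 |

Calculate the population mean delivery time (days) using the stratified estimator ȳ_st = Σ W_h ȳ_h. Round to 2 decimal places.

N = Σ N_h = 1820. Stratum weights W_h = N_h/N.
ȳ_st = (620·3.2 + 820·6.0 + 380·2.4) / 1820 = 4.2945

ȳ_st ≈ 4.29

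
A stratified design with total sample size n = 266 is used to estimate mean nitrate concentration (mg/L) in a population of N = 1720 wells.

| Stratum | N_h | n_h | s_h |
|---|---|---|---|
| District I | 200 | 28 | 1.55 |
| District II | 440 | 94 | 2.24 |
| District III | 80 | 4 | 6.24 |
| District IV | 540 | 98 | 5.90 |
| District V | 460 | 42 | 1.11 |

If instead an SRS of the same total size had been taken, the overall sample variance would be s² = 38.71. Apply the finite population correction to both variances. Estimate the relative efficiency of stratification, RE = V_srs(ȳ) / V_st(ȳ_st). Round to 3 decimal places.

V̂(ȳ_st) = Σ W_h² (1 − n_h/N_h) s_h²/n_h, with W_h = N_h/N and N = 1720:
  stratum District I: (200/1720)²·(1 − 28/200)·1.55²/28 = 0.000997716
  stratum District II: (440/1720)²·(1 − 94/440)·2.24²/94 = 0.00274688
  stratum District III: (80/1720)²·(1 − 4/80)·6.24²/4 = 0.0200058
  stratum District IV: (540/1720)²·(1 − 98/540)·5.90²/98 = 0.0286574
  stratum District V: (460/1720)²·(1 − 42/460)·1.11²/42 = 0.00190666
V_st = 0.0543145
V_srs = (1 − 266/1720)·38.71/266 = 0.123021
Relative efficiency = V_srs / V_st = 0.123021/0.0543145 = 2.2650

RE ≈ 2.265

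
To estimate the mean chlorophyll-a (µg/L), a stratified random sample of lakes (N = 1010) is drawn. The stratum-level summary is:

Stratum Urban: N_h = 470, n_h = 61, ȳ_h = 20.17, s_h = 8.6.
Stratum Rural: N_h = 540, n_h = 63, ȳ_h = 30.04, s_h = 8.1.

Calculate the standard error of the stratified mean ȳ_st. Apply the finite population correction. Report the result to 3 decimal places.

SE(ȳ_st) ≈ 0.701

V̂(ȳ_st) = Σ W_h² (1 − n_h/N_h) s_h²/n_h, with W_h = N_h/N and N = 1010:
  stratum Urban: (470/1010)²·(1 − 61/470)·8.6²/61 = 0.228479
  stratum Rural: (540/1010)²·(1 − 63/540)·8.1²/63 = 0.262966
V̂(ȳ_st) = 0.491444
SE(ȳ_st) = √0.491444 = 0.701031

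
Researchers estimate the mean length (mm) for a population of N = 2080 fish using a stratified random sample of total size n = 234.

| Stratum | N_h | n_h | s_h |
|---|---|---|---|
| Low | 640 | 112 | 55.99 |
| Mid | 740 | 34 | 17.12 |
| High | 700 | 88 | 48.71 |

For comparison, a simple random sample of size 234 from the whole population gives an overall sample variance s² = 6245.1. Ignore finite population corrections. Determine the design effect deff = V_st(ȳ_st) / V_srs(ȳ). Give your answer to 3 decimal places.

deff ≈ 0.255

V̂(ȳ_st) = Σ W_h² s_h²/n_h, with W_h = N_h/N and N = 2080:
  stratum Low: (640/2080)²·55.99²/112 = 2.64994
  stratum Mid: (740/2080)²·17.12²/34 = 1.0911
  stratum High: (700/2080)²·48.71²/88 = 3.05368
V_st = 6.79472
V_srs = s²/n = 6245.1/234 = 26.6885
deff = V_st / V_srs = 6.79472/26.6885 = 0.2546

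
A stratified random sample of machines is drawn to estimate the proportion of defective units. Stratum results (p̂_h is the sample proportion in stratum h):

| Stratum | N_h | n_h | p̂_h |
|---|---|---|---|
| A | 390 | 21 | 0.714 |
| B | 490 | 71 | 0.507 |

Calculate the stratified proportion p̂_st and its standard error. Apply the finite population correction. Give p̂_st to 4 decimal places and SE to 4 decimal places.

N = 880; stratum weights W_h = N_h/N.
p̂_st = Σ W_h p̂_h = (390·0.714 + 490·0.507)/880 = 0.59874
V̂(p̂_st) = Σ W_h² (1 − n_h/N_h) p̂_h(1−p̂_h)/(n_h−1):
  stratum A: (390/880)²·(1 − 21/390)·0.714·0.286/20 = 0.0018974
  stratum B: (490/880)²·(1 − 71/490)·0.507·0.493/70 = 0.000946677
V̂(p̂_st) = 0.00284408; SE = √V̂ = 0.0533299

p̂_st ≈ 0.5987, SE ≈ 0.0533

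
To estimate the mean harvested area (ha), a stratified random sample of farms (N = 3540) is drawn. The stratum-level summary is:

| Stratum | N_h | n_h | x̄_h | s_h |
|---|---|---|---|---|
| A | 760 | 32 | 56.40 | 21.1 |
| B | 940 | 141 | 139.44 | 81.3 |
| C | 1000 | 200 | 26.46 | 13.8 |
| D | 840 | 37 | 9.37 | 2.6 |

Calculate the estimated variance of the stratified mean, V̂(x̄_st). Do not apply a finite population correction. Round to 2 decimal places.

V̂(x̄_st) ≈ 4.03

V̂(x̄_st) = Σ W_h² s_h²/n_h, with W_h = N_h/N and N = 3540:
  stratum A: (760/3540)²·21.1²/32 = 0.641262
  stratum B: (940/3540)²·81.3²/141 = 3.3053
  stratum C: (1000/3540)²·13.8²/200 = 0.0759839
  stratum D: (840/3540)²·2.6²/37 = 0.0102872
V̂(x̄_st) = 4.03284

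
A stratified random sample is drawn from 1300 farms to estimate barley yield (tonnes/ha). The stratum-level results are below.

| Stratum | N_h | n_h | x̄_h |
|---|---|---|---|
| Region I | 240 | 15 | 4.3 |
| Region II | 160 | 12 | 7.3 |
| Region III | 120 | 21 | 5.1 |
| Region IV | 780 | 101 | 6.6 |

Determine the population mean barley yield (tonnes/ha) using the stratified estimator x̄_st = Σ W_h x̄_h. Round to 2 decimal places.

x̄_st ≈ 6.12

N = Σ N_h = 1300. Stratum weights W_h = N_h/N.
x̄_st = (240·4.3 + 160·7.3 + 120·5.1 + 780·6.6) / 1300 = 6.1231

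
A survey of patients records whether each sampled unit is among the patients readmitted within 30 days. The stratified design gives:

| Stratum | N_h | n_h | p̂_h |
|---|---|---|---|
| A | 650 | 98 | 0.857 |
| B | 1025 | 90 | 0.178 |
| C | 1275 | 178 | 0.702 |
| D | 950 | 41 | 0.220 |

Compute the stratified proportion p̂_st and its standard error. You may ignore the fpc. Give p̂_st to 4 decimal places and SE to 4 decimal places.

p̂_st ≈ 0.4727, SE ≈ 0.0230

N = 3900; stratum weights W_h = N_h/N.
p̂_st = Σ W_h p̂_h = (650·0.857 + 1025·0.178 + 1275·0.702 + 950·0.220)/3900 = 0.47271
V̂(p̂_st) = Σ W_h² p̂_h(1−p̂_h)/(n_h−1):
  stratum A: (650/3900)²·0.857·0.143/97 = 3.50948e-05
  stratum B: (1025/3900)²·0.178·0.822/89 = 0.000113559
  stratum C: (1275/3900)²·0.702·0.298/177 = 0.00012632
  stratum D: (950/3900)²·0.220·0.780/40 = 0.000254551
V̂(p̂_st) = 0.000529525; SE = √V̂ = 0.0230114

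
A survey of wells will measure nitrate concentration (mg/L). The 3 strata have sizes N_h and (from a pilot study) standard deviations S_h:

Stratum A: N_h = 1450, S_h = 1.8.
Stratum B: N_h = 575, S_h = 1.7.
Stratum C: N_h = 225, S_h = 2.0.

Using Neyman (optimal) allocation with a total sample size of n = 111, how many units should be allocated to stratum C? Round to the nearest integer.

12

Neyman allocation: n_h = n · N_h S_h / Σ N_i S_i, with n = 111.
  stratum A: N_h·S_h = 1450·1.8 = 2610.00
  stratum B: N_h·S_h = 575·1.7 = 977.50
  stratum C: N_h·S_h = 225·2.0 = 450.00
Σ N_h S_h = 4037.50
n for stratum C = 111·450.00/4037.50 = 12.372 → 12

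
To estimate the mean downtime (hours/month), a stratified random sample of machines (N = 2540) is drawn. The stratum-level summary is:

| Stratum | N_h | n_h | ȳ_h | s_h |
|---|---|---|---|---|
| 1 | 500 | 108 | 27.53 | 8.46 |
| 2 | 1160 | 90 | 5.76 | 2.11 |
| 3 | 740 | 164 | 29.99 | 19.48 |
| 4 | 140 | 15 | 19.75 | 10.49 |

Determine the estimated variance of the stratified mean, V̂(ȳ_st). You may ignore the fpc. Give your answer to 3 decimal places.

V̂(ȳ_st) ≈ 0.255

V̂(ȳ_st) = Σ W_h² s_h²/n_h, with W_h = N_h/N and N = 2540:
  stratum 1: (500/2540)²·8.46²/108 = 0.0256797
  stratum 2: (1160/2540)²·2.11²/90 = 0.0103174
  stratum 3: (740/2540)²·19.48²/164 = 0.196395
  stratum 4: (140/2540)²·10.49²/15 = 0.0222868
V̂(ȳ_st) = 0.254679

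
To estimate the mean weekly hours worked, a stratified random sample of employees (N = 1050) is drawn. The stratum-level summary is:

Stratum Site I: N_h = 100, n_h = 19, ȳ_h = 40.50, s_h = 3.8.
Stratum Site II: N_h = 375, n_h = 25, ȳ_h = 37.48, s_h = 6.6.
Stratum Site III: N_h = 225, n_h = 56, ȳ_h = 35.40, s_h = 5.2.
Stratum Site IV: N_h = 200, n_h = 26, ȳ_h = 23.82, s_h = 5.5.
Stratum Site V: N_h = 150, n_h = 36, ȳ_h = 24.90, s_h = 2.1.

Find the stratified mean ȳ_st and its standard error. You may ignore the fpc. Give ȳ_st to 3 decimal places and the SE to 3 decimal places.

ȳ_st ≈ 32.923, SE ≈ 0.544

ȳ_st = Σ W_h ȳ_h = (100·40.50 + 375·37.48 + 225·35.40 + 200·23.82 + 150·24.90)/1050 = 32.92286
V̂(ȳ_st) = Σ W_h² s_h²/n_h, with W_h = N_h/N and N = 1050:
  stratum Site I: (100/1050)²·3.8²/19 = 0.00689342
  stratum Site II: (375/1050)²·6.6²/25 = 0.222245
  stratum Site III: (225/1050)²·5.2²/56 = 0.022172
  stratum Site IV: (200/1050)²·5.5²/26 = 0.0422118
  stratum Site V: (150/1050)²·2.1²/36 = 0.0025
V̂(ȳ_st) = 0.296022
SE(ȳ_st) = √0.296022 = 0.544079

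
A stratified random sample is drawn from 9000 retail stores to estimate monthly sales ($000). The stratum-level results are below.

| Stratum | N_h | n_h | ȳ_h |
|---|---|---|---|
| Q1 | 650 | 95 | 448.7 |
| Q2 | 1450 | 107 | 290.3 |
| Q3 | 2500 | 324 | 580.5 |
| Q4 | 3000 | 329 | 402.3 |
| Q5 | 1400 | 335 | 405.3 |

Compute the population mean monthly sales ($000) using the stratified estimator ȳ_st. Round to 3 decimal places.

N = Σ N_h = 9000. Stratum weights W_h = N_h/N.
ȳ_st = (650·448.7 + 1450·290.3 + 2500·580.5 + 3000·402.3 + 1400·405.3) / 9000 = 437.57333

ȳ_st ≈ 437.573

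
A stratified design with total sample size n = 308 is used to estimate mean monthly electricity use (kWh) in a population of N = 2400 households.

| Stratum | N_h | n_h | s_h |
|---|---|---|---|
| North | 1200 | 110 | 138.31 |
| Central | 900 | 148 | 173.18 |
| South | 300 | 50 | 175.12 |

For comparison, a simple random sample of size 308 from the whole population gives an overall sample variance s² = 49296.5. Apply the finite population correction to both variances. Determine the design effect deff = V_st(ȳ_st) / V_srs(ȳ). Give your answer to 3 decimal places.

V̂(ȳ_st) = Σ W_h² (1 − n_h/N_h) s_h²/n_h, with W_h = N_h/N and N = 2400:
  stratum North: (1200/2400)²·(1 − 110/1200)·138.31²/110 = 39.4911
  stratum Central: (900/2400)²·(1 − 148/900)·173.18²/148 = 23.8107
  stratum South: (300/2400)²·(1 − 50/300)·175.12²/50 = 7.9862
V_st = 71.288
V_srs = (1 − 308/2400)·49296.5/308 = 139.513
deff = V_st / V_srs = 71.288/139.513 = 0.5110

deff ≈ 0.511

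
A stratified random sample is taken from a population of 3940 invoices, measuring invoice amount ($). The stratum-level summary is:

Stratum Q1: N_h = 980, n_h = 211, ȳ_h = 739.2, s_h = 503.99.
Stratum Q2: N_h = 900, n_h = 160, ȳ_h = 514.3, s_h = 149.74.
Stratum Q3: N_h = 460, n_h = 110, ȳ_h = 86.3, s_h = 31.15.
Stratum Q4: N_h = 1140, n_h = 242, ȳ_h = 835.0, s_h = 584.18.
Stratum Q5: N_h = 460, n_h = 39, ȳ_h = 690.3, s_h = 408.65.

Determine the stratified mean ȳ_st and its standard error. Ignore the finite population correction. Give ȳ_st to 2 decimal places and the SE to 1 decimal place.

ȳ_st ≈ 633.61, SE ≈ 16.1

ȳ_st = Σ W_h ȳ_h = (980·739.2 + 900·514.3 + 460·86.3 + 1140·835.0 + 460·690.3)/3940 = 633.60964
V̂(ȳ_st) = Σ W_h² s_h²/n_h, with W_h = N_h/N and N = 3940:
  stratum Q1: (980/3940)²·503.99²/211 = 74.4768
  stratum Q2: (900/3940)²·149.74²/160 = 7.3122
  stratum Q3: (460/3940)²·31.15²/110 = 0.120239
  stratum Q4: (1140/3940)²·584.18²/242 = 118.058
  stratum Q5: (460/3940)²·408.65²/39 = 58.3662
V̂(ȳ_st) = 258.333
SE(ȳ_st) = √258.333 = 16.0728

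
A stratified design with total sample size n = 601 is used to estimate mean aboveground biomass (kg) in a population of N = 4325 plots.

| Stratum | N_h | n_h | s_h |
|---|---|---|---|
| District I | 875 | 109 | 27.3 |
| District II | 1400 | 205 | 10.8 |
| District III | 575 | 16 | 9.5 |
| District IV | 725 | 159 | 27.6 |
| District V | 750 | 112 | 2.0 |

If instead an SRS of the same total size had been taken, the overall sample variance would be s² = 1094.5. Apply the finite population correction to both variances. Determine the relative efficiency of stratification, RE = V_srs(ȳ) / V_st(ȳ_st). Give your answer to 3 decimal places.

RE ≈ 3.144

V̂(ȳ_st) = Σ W_h² (1 − n_h/N_h) s_h²/n_h, with W_h = N_h/N and N = 4325:
  stratum District I: (875/4325)²·(1 − 109/875)·27.3²/109 = 0.244998
  stratum District II: (1400/4325)²·(1 − 205/1400)·10.8²/205 = 0.0508882
  stratum District III: (575/4325)²·(1 − 16/575)·9.5²/16 = 0.0969247
  stratum District IV: (725/4325)²·(1 − 159/725)·27.6²/159 = 0.1051
  stratum District V: (750/4325)²·(1 − 112/750)·2.0²/112 = 0.000913591
V_st = 0.498825
V_srs = (1 − 601/4325)·1094.5/601 = 1.56807
Relative efficiency = V_srs / V_st = 1.56807/0.498825 = 3.1435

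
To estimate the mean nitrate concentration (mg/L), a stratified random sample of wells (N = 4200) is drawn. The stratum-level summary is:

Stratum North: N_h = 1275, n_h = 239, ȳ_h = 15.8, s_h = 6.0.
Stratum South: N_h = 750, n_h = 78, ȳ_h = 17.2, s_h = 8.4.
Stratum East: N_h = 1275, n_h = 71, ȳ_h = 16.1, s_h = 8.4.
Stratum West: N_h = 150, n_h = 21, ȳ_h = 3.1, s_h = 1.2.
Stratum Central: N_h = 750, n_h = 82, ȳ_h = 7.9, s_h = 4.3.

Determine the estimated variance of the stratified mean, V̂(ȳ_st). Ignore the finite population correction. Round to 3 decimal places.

V̂(ȳ_st) = Σ W_h² s_h²/n_h, with W_h = N_h/N and N = 4200:
  stratum North: (1275/4200)²·6.0²/239 = 0.0138812
  stratum South: (750/4200)²·8.4²/78 = 0.0288462
  stratum East: (1275/4200)²·8.4²/71 = 0.0915845
  stratum West: (150/4200)²·1.2²/21 = 8.74636e-05
  stratum Central: (750/4200)²·4.3²/82 = 0.0071903
V̂(ȳ_st) = 0.14159

V̂(ȳ_st) ≈ 0.142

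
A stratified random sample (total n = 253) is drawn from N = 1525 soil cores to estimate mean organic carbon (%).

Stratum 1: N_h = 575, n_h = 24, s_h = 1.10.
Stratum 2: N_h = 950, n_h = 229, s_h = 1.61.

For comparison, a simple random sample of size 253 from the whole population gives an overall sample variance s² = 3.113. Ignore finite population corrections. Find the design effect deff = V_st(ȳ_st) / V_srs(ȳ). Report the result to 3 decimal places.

V̂(ȳ_st) = Σ W_h² s_h²/n_h, with W_h = N_h/N and N = 1525:
  stratum 1: (575/1525)²·1.10²/24 = 0.00716754
  stratum 2: (950/1525)²·1.61²/229 = 0.00439262
V_st = 0.0115602
V_srs = s²/n = 3.113/253 = 0.0123043
deff = V_st / V_srs = 0.0115602/0.0123043 = 0.9395

deff ≈ 0.940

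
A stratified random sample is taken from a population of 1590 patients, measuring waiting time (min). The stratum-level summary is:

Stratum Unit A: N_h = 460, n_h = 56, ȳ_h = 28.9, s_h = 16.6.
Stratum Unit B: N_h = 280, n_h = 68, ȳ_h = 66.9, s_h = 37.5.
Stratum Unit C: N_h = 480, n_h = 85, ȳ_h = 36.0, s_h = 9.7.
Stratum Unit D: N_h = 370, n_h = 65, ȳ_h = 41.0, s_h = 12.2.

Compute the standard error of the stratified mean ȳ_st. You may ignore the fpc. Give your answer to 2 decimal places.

V̂(ȳ_st) = Σ W_h² s_h²/n_h, with W_h = N_h/N and N = 1590:
  stratum Unit A: (460/1590)²·16.6²/56 = 0.41186
  stratum Unit B: (280/1590)²·37.5²/68 = 0.641321
  stratum Unit C: (480/1590)²·9.7²/85 = 0.100882
  stratum Unit D: (370/1590)²·12.2²/65 = 0.123998
V̂(ȳ_st) = 1.27806
SE(ȳ_st) = √1.27806 = 1.13051

SE(ȳ_st) ≈ 1.13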